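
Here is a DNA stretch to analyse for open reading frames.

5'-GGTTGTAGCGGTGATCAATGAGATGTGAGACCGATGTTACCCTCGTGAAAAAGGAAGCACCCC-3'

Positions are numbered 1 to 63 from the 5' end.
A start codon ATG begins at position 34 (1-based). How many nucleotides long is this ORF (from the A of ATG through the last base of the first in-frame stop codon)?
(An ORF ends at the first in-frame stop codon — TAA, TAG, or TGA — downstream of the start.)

15

Codons from position 34: ATG (34–36), TTA (37–39), CCC (40–42), TCG (43–45), TGA (46–48).
TGA is the first in-frame stop; ORF spans 34–48, 15 nucleotides.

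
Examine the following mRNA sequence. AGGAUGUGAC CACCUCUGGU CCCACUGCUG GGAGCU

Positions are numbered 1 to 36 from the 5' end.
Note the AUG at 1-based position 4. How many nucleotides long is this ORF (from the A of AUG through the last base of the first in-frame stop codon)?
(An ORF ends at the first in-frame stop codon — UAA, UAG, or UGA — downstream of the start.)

Codons from position 4: AUG (4–6), UGA (7–9).
UGA is the first in-frame stop; ORF spans 4–9, 6 nucleotides.

6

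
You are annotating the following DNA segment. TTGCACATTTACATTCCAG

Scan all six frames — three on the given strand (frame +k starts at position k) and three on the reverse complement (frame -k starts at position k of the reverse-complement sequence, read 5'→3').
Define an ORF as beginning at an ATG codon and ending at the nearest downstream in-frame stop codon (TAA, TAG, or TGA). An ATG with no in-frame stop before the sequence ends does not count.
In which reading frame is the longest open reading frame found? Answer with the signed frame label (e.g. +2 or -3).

-3

Reverse complement (5'→3'): CTGGAATGTAAATGTGCAA
Frame +1: TTG CAC ATT TAC ATT CCA — no ATG→stop ORF.
Frame +2: TGC ACA TTT ACA TTC CAG — no ATG→stop ORF.
Frame +3: GCA CAT TTA CAT TCC — no ATG→stop ORF.
Frame -1: CTG GAA TGT AAA TGT GCA — no ATG→stop ORF.
Frame -2: TGG AAT GTA AAT GTG CAA — no ATG→stop ORF.
Frame -3: GGA ATG TAA ATG TGC — ATG at 6, stop TAA at 9 → 6 nt.
Longest ORF is 6 nt in frame -3 (positions 6–11).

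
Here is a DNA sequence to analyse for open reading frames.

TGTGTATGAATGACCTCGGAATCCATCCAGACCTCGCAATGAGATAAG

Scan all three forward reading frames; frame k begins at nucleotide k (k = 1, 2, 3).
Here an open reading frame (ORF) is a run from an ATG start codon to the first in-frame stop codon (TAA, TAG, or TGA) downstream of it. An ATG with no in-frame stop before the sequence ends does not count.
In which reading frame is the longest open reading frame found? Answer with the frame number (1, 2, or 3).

Frame 1: TGT GTA TGA ATG ACC TCG GAA TCC ATC CAG ACC TCG CAA TGA GAT AAG — ATG at 10, stop TGA at 40 → 33 nt.
Frame 2: GTG TAT GAA TGA CCT CGG AAT CCA TCC AGA CCT CGC AAT GAG ATA — no ATG→stop ORF.
Frame 3: TGT ATG AAT GAC CTC GGA ATC CAT CCA GAC CTC GCA ATG AGA TAA — ATG at 6, stop TAA at 45 → 42 nt; ATG at 39, stop TAA at 45 → 9 nt.
Longest ORF is 42 nt in frame 3 (positions 6–47).

3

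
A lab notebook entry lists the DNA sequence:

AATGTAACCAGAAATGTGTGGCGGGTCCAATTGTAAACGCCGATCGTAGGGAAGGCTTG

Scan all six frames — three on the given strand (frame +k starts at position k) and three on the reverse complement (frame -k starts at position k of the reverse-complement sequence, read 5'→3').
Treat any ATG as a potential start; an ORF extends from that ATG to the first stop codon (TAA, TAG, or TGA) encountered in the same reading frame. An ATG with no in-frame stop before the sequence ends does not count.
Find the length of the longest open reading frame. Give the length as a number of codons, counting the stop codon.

Reverse complement (5'→3'): CAAGCCTTCCCTACGATCGGCGTTTACAATTGGACCCGCCACACATTTCTGGTTACATT
Frame +1: AAT GTA ACC AGA AAT GTG TGG CGG GTC CAA TTG TAA ACG CCG ATC GTA GGG AAG GCT — no ATG→stop ORF.
Frame +2: ATG TAA CCA GAA ATG TGT GGC GGG TCC AAT TGT AAA CGC CGA TCG TAG GGA AGG CTT — ATG at 2, stop TAA at 5 → 6 nt; ATG at 14, stop TAG at 47 → 36 nt.
Frame +3: TGT AAC CAG AAA TGT GTG GCG GGT CCA ATT GTA AAC GCC GAT CGT AGG GAA GGC TTG — no ATG→stop ORF.
Frame -1: CAA GCC TTC CCT ACG ATC GGC GTT TAC AAT TGG ACC CGC CAC ACA TTT CTG GTT ACA — no ATG→stop ORF.
Frame -2: AAG CCT TCC CTA CGA TCG GCG TTT ACA ATT GGA CCC GCC ACA CAT TTC TGG TTA CAT — no ATG→stop ORF.
Frame -3: AGC CTT CCC TAC GAT CGG CGT TTA CAA TTG GAC CCG CCA CAC ATT TCT GGT TAC ATT — no ATG→stop ORF.
Longest: frame +2, positions 14–49, 36 nt = 12 codons = 11 aa. → 12 codons.

12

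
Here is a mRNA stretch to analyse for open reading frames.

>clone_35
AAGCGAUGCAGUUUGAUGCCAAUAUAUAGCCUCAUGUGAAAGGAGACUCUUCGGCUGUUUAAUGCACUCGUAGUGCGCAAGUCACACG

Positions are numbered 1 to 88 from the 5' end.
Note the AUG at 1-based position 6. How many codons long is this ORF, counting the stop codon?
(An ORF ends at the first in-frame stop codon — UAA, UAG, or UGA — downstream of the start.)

Codons from position 6: AUG (6–8), CAG (9–11), UUU (12–14), GAU (15–17), GCC (18–20), AAU (21–23), AUA (24–26), UAG (27–29).
UAG is the first in-frame stop; that's 8 codons including the stop.

8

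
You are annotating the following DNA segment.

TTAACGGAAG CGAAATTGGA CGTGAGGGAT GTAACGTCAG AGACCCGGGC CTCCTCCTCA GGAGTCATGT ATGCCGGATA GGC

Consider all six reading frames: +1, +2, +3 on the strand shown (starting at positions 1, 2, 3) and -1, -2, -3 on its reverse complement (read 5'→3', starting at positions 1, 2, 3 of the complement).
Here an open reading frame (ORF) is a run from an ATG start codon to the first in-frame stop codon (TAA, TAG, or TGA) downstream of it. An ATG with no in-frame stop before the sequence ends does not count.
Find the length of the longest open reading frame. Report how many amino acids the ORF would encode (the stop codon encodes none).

Reverse complement (5'→3'): GCCTATCCGGCATACATGACTCCTGAGGAGGAGGCCCGGGTCTCTGACGTTACATCCCTCACGTCCAATTTCGCTTCCGTTAA
Frame +1: TTA ACG GAA GCG AAA TTG GAC GTG AGG GAT GTA ACG TCA GAG ACC CGG GCC TCC TCC TCA GGA GTC ATG TAT GCC GGA TAG — ATG at 67, stop TAG at 79 → 15 nt.
Frame +2: TAA CGG AAG CGA AAT TGG ACG TGA GGG ATG TAA CGT CAG AGA CCC GGG CCT CCT CCT CAG GAG TCA TGT ATG CCG GAT AGG — ATG at 29, stop TAA at 32 → 6 nt.
Frame +3: AAC GGA AGC GAA ATT GGA CGT GAG GGA TGT AAC GTC AGA GAC CCG GGC CTC CTC CTC AGG AGT CAT GTA TGC CGG ATA GGC — no ATG→stop ORF.
Frame -1: GCC TAT CCG GCA TAC ATG ACT CCT GAG GAG GAG GCC CGG GTC TCT GAC GTT ACA TCC CTC ACG TCC AAT TTC GCT TCC GTT — no ATG→stop ORF.
Frame -2: CCT ATC CGG CAT ACA TGA CTC CTG AGG AGG AGG CCC GGG TCT CTG ACG TTA CAT CCC TCA CGT CCA ATT TCG CTT CCG TTA — no ATG→stop ORF.
Frame -3: CTA TCC GGC ATA CAT GAC TCC TGA GGA GGA GGC CCG GGT CTC TGA CGT TAC ATC CCT CAC GTC CAA TTT CGC TTC CGT TAA — no ATG→stop ORF.
Longest: frame +1, positions 67–81, 15 nt = 5 codons = 4 aa. → 4 amino acids.

4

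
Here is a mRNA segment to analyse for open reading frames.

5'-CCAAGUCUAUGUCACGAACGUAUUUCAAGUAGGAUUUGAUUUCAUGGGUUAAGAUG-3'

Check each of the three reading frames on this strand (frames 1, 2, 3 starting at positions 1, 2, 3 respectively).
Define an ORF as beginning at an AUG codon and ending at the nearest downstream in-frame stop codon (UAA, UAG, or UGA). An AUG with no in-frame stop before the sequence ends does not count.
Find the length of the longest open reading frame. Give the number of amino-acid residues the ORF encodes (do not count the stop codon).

Frame 1: CCA AGU CUA UGU CAC GAA CGU AUU UCA AGU AGG AUU UGA UUU CAU GGG UUA AGA — no AUG→stop ORF.
Frame 2: CAA GUC UAU GUC ACG AAC GUA UUU CAA GUA GGA UUU GAU UUC AUG GGU UAA GAU — AUG at 44, stop UAA at 50 → 9 nt.
Frame 3: AAG UCU AUG UCA CGA ACG UAU UUC AAG UAG GAU UUG AUU UCA UGG GUU AAG AUG — AUG at 9, stop UAG at 30 → 24 nt.
Longest: frame 3, positions 9–32, 24 nt = 8 codons = 7 aa. → 7 amino acids.

7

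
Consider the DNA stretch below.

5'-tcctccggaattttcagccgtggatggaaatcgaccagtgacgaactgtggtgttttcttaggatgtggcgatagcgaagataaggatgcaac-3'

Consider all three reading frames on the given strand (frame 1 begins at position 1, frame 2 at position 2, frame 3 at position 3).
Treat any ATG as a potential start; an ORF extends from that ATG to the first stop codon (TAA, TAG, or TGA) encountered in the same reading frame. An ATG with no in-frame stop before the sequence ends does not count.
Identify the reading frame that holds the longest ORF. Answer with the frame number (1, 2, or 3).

3

Frame 1: TCC TCC GGA ATT TTC AGC CGT GGA TGG AAA TCG ACC AGT GAC GAA CTG TGG TGT TTT CTT AGG ATG TGG CGA TAG CGA AGA TAA GGA TGC AAC — ATG at 64, stop TAG at 73 → 12 nt.
Frame 2: CCT CCG GAA TTT TCA GCC GTG GAT GGA AAT CGA CCA GTG ACG AAC TGT GGT GTT TTC TTA GGA TGT GGC GAT AGC GAA GAT AAG GAT GCA — no ATG→stop ORF.
Frame 3: CTC CGG AAT TTT CAG CCG TGG ATG GAA ATC GAC CAG TGA CGA ACT GTG GTG TTT TCT TAG GAT GTG GCG ATA GCG AAG ATA AGG ATG CAA — ATG at 24, stop TGA at 39 → 18 nt.
Longest ORF is 18 nt in frame 3 (positions 24–41).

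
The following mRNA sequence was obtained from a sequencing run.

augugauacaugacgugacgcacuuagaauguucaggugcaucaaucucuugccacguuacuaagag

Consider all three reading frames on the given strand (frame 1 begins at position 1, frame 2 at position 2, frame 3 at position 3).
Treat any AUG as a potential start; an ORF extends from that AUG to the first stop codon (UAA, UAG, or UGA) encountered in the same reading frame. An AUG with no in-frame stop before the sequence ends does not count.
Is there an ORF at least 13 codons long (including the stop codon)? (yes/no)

Frame 1: AUG UGA UAC AUG ACG UGA CGC ACU UAG AAU GUU CAG GUG CAU CAA UCU CUU GCC ACG UUA CUA AGA — AUG at 1, stop UGA at 4 → 6 nt; AUG at 10, stop UGA at 16 → 9 nt.
Frame 2: UGU GAU ACA UGA CGU GAC GCA CUU AGA AUG UUC AGG UGC AUC AAU CUC UUG CCA CGU UAC UAA GAG — AUG at 29, stop UAA at 62 → 36 nt.
Frame 3: GUG AUA CAU GAC GUG ACG CAC UUA GAA UGU UCA GGU GCA UCA AUC UCU UGC CAC GUU ACU AAG — no AUG→stop ORF.
Largest ORF found is 12 codons < 13, so no.

no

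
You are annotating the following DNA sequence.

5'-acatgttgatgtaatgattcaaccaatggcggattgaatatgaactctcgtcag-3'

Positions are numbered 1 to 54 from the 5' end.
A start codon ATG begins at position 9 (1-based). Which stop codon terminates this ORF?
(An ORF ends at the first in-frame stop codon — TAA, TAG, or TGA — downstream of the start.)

TAA

Codons from position 9: ATG (9–11), TAA (12–14).
The first in-frame stop codon is TAA.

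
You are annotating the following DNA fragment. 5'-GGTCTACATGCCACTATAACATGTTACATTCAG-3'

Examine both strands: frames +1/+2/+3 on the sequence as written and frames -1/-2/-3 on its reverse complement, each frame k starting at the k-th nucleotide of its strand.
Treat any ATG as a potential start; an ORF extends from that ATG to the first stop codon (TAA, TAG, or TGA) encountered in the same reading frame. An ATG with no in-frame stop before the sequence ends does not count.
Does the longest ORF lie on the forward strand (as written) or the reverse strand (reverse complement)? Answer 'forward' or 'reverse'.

forward

Reverse complement (5'→3'): CTGAATGTAACATGTTATAGTGGCATGTAGACC
Frame +1: GGT CTA CAT GCC ACT ATA ACA TGT TAC ATT CAG — no ATG→stop ORF.
Frame +2: GTC TAC ATG CCA CTA TAA CAT GTT ACA TTC — ATG at 8, stop TAA at 17 → 12 nt.
Frame +3: TCT ACA TGC CAC TAT AAC ATG TTA CAT TCA — no ATG→stop ORF.
Frame -1: CTG AAT GTA ACA TGT TAT AGT GGC ATG TAG ACC — ATG at 25, stop TAG at 28 → 6 nt.
Frame -2: TGA ATG TAA CAT GTT ATA GTG GCA TGT AGA — ATG at 5, stop TAA at 8 → 6 nt.
Frame -3: GAA TGT AAC ATG TTA TAG TGG CAT GTA GAC — ATG at 12, stop TAG at 18 → 9 nt.
Forward-strand max 12 nt; reverse-strand max 9 nt. The forward strand has the longer ORF.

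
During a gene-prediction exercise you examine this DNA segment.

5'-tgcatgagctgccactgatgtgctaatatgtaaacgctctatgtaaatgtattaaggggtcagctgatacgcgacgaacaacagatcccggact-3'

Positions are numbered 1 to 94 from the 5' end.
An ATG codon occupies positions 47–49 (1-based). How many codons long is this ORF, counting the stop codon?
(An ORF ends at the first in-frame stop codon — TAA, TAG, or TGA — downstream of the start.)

3

Codons from position 47: ATG (47–49), TAT (50–52), TAA (53–55).
TAA is the first in-frame stop; that's 3 codons including the stop.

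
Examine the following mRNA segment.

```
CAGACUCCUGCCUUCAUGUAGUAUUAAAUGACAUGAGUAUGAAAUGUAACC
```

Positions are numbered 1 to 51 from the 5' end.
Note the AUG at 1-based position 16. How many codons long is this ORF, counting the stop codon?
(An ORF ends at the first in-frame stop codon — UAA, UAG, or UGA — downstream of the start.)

Codons from position 16: AUG (16–18), UAG (19–21).
UAG is the first in-frame stop; that's 2 codons including the stop.

2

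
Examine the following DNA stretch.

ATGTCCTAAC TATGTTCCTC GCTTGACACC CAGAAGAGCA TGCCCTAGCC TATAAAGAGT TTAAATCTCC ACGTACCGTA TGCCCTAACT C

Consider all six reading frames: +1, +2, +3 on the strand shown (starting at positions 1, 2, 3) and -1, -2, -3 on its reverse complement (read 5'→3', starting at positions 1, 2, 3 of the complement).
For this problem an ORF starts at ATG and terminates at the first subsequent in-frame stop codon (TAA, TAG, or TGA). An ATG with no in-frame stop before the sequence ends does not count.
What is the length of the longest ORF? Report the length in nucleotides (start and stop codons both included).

36

Reverse complement (5'→3'): GAGTTAGGGCATACGGTACGTGGAGATTTAAACTCTTTATAGGCTAGGGCATGCTCTTCTGGGTGTCAAGCGAGGAACATAGTTAGGACAT
Frame +1: ATG TCC TAA CTA TGT TCC TCG CTT GAC ACC CAG AAG AGC ATG CCC TAG CCT ATA AAG AGT TTA AAT CTC CAC GTA CCG TAT GCC CTA ACT — ATG at 1, stop TAA at 7 → 9 nt; ATG at 40, stop TAG at 46 → 9 nt.
Frame +2: TGT CCT AAC TAT GTT CCT CGC TTG ACA CCC AGA AGA GCA TGC CCT AGC CTA TAA AGA GTT TAA ATC TCC ACG TAC CGT ATG CCC TAA CTC — ATG at 80, stop TAA at 86 → 9 nt.
Frame +3: GTC CTA ACT ATG TTC CTC GCT TGA CAC CCA GAA GAG CAT GCC CTA GCC TAT AAA GAG TTT AAA TCT CCA CGT ACC GTA TGC CCT AAC — ATG at 12, stop TGA at 24 → 15 nt.
Frame -1: GAG TTA GGG CAT ACG GTA CGT GGA GAT TTA AAC TCT TTA TAG GCT AGG GCA TGC TCT TCT GGG TGT CAA GCG AGG AAC ATA GTT AGG ACA — no ATG→stop ORF.
Frame -2: AGT TAG GGC ATA CGG TAC GTG GAG ATT TAA ACT CTT TAT AGG CTA GGG CAT GCT CTT CTG GGT GTC AAG CGA GGA ACA TAG TTA GGA CAT — no ATG→stop ORF.
Frame -3: GTT AGG GCA TAC GGT ACG TGG AGA TTT AAA CTC TTT ATA GGC TAG GGC ATG CTC TTC TGG GTG TCA AGC GAG GAA CAT AGT TAG GAC — ATG at 51, stop TAG at 84 → 36 nt.
Longest: frame -3, positions 51–86, 36 nt = 12 codons = 11 aa. → 36 nucleotides.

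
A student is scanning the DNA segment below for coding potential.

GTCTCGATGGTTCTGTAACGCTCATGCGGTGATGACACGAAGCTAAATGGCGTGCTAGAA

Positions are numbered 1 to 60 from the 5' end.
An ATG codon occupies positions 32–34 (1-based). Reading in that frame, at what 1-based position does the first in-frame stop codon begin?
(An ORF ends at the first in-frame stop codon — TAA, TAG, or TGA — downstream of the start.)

Codons from position 32: ATG (32–34), ACA (35–37), CGA (38–40), AGC (41–43), TAA (44–46).
TAA is a stop codon; it begins at position 44.

44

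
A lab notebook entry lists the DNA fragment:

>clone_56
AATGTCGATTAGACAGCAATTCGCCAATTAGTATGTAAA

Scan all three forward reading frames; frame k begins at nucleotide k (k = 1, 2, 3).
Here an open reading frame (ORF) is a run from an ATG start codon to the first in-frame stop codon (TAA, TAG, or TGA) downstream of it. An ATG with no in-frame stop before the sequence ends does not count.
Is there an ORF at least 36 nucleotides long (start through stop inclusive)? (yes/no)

Frame 1: AAT GTC GAT TAG ACA GCA ATT CGC CAA TTA GTA TGT AAA — no ATG→stop ORF.
Frame 2: ATG TCG ATT AGA CAG CAA TTC GCC AAT TAG TAT GTA — ATG at 2, stop TAG at 29 → 30 nt.
Frame 3: TGT CGA TTA GAC AGC AAT TCG CCA ATT AGT ATG TAA — ATG at 33, stop TAA at 36 → 6 nt.
Largest ORF found is 30 nucleotides < 36, so no.

no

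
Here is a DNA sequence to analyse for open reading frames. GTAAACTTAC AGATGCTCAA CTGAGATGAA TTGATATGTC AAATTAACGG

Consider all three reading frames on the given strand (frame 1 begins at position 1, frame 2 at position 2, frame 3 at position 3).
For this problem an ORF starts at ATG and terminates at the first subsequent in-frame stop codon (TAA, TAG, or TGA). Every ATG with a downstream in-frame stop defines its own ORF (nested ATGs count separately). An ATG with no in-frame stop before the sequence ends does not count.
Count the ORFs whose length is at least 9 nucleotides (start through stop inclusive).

3

Frame 1: GTA AAC TTA CAG ATG CTC AAC TGA GAT GAA TTG ATA TGT CAA ATT AAC — ATG at 13, stop TGA at 22 → 12 nt.
Frame 2: TAA ACT TAC AGA TGC TCA ACT GAG ATG AAT TGA TAT GTC AAA TTA ACG — ATG at 26, stop TGA at 32 → 9 nt.
Frame 3: AAA CTT ACA GAT GCT CAA CTG AGA TGA ATT GAT ATG TCA AAT TAA CGG — ATG at 36, stop TAA at 45 → 12 nt.
ORFs ≥ 9 nucleotides: frame 1 13–24 (12 nucleotides), frame 2 26–34 (9 nucleotides), frame 3 36–47 (12 nucleotides). Count = 3.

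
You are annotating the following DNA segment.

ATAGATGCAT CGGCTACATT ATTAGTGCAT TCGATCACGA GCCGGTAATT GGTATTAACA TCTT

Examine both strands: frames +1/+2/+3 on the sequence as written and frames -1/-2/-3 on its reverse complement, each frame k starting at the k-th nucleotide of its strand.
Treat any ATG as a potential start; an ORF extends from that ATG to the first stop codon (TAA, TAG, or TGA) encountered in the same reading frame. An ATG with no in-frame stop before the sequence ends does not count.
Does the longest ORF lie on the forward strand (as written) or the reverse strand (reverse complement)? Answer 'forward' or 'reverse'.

Reverse complement (5'→3'): AAGATGTTAATACCAATTACCGGCTCGTGATCGAATGCACTAATAATGTAGCCGATGCATCTAT
Frame +1: ATA GAT GCA TCG GCT ACA TTA TTA GTG CAT TCG ATC ACG AGC CGG TAA TTG GTA TTA ACA TCT — no ATG→stop ORF.
Frame +2: TAG ATG CAT CGG CTA CAT TAT TAG TGC ATT CGA TCA CGA GCC GGT AAT TGG TAT TAA CAT CTT — ATG at 5, stop TAG at 23 → 21 nt.
Frame +3: AGA TGC ATC GGC TAC ATT ATT AGT GCA TTC GAT CAC GAG CCG GTA ATT GGT ATT AAC ATC — no ATG→stop ORF.
Frame -1: AAG ATG TTA ATA CCA ATT ACC GGC TCG TGA TCG AAT GCA CTA ATA ATG TAG CCG ATG CAT CTA — ATG at 4, stop TGA at 28 → 27 nt; ATG at 46, stop TAG at 49 → 6 nt.
Frame -2: AGA TGT TAA TAC CAA TTA CCG GCT CGT GAT CGA ATG CAC TAA TAA TGT AGC CGA TGC ATC TAT — ATG at 35, stop TAA at 41 → 9 nt.
Frame -3: GAT GTT AAT ACC AAT TAC CGG CTC GTG ATC GAA TGC ACT AAT AAT GTA GCC GAT GCA TCT — no ATG→stop ORF.
Forward-strand max 21 nt; reverse-strand max 27 nt. The reverse strand has the longer ORF.

reverse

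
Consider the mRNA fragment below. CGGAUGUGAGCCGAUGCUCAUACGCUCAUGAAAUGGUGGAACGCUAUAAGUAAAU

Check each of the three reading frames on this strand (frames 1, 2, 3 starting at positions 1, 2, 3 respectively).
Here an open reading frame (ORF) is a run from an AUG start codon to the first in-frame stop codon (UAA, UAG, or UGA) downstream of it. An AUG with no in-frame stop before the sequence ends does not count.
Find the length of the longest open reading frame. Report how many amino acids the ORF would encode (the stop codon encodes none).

6

Frame 1: CGG AUG UGA GCC GAU GCU CAU ACG CUC AUG AAA UGG UGG AAC GCU AUA AGU AAA — AUG at 4, stop UGA at 7 → 6 nt.
Frame 2: GGA UGU GAG CCG AUG CUC AUA CGC UCA UGA AAU GGU GGA ACG CUA UAA GUA AAU — AUG at 14, stop UGA at 29 → 18 nt.
Frame 3: GAU GUG AGC CGA UGC UCA UAC GCU CAU GAA AUG GUG GAA CGC UAU AAG UAA — AUG at 33, stop UAA at 51 → 21 nt.
Longest: frame 3, positions 33–53, 21 nt = 7 codons = 6 aa. → 6 amino acids.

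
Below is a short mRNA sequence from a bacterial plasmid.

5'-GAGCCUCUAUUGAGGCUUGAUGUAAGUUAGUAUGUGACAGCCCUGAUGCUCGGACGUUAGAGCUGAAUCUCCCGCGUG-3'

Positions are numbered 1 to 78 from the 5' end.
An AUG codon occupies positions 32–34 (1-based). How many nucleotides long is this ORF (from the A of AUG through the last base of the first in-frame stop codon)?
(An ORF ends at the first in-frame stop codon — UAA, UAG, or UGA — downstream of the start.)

6

Codons from position 32: AUG (32–34), UGA (35–37).
UGA is the first in-frame stop; ORF spans 32–37, 6 nucleotides.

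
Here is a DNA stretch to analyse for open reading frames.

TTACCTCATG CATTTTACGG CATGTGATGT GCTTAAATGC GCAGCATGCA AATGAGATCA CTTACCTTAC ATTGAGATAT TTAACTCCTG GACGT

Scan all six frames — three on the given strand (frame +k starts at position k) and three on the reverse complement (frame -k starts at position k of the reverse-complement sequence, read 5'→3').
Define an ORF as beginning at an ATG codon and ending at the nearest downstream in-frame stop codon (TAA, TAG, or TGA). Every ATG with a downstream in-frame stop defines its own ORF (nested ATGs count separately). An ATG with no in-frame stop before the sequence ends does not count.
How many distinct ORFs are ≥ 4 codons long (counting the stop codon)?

5

Reverse complement (5'→3'): ACGTCCAGGAGTTAAATATCTCAATGTAAGGTAAGTGATCTCATTTGCATGCTGCGCATTTAAGCACATCACATGCCGTAAAATGCATGAGGTAA
Frame +1: TTA CCT CAT GCA TTT TAC GGC ATG TGA TGT GCT TAA ATG CGC AGC ATG CAA ATG AGA TCA CTT ACC TTA CAT TGA GAT ATT TAA CTC CTG GAC — ATG at 22, stop TGA at 25 → 6 nt; ATG at 37, stop TGA at 73 → 39 nt; ATG at 46, stop TGA at 73 → 30 nt; ATG at 52, stop TGA at 73 → 24 nt.
Frame +2: TAC CTC ATG CAT TTT ACG GCA TGT GAT GTG CTT AAA TGC GCA GCA TGC AAA TGA GAT CAC TTA CCT TAC ATT GAG ATA TTT AAC TCC TGG ACG — ATG at 8, stop TGA at 53 → 48 nt.
Frame +3: ACC TCA TGC ATT TTA CGG CAT GTG ATG TGC TTA AAT GCG CAG CAT GCA AAT GAG ATC ACT TAC CTT ACA TTG AGA TAT TTA ACT CCT GGA CGT — no ATG→stop ORF.
Frame -1: ACG TCC AGG AGT TAA ATA TCT CAA TGT AAG GTA AGT GAT CTC ATT TGC ATG CTG CGC ATT TAA GCA CAT CAC ATG CCG TAA AAT GCA TGA GGT — ATG at 49, stop TAA at 61 → 15 nt; ATG at 73, stop TAA at 79 → 9 nt.
Frame -2: CGT CCA GGA GTT AAA TAT CTC AAT GTA AGG TAA GTG ATC TCA TTT GCA TGC TGC GCA TTT AAG CAC ATC ACA TGC CGT AAA ATG CAT GAG GTA — no ATG→stop ORF.
Frame -3: GTC CAG GAG TTA AAT ATC TCA ATG TAA GGT AAG TGA TCT CAT TTG CAT GCT GCG CAT TTA AGC ACA TCA CAT GCC GTA AAA TGC ATG AGG TAA — ATG at 24, stop TAA at 27 → 6 nt; ATG at 87, stop TAA at 93 → 9 nt.
ORFs ≥ 4 codons: frame +1 37–75 (13 codons), frame +1 46–75 (10 codons), frame +1 52–75 (8 codons), frame +2 8–55 (16 codons), frame -1 49–63 (5 codons). Count = 5.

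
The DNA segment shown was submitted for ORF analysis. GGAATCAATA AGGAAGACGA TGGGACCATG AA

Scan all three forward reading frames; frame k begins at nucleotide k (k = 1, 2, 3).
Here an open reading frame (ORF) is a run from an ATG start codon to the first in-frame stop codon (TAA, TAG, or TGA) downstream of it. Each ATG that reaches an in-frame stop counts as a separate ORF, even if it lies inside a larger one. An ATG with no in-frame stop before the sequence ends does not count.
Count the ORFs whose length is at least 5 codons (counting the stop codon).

Frame 1: GGA ATC AAT AAG GAA GAC GAT GGG ACC ATG — no ATG→stop ORF.
Frame 2: GAA TCA ATA AGG AAG ACG ATG GGA CCA TGA — ATG at 20, stop TGA at 29 → 12 nt.
Frame 3: AAT CAA TAA GGA AGA CGA TGG GAC CAT GAA — no ATG→stop ORF.
No ORF reaches 5 codons. Count = 0.

0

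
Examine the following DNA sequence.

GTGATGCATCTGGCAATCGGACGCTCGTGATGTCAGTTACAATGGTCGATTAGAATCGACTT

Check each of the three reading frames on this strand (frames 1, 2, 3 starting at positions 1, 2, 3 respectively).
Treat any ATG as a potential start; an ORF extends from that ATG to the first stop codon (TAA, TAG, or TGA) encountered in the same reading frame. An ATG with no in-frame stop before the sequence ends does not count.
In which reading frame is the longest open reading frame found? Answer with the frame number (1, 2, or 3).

1

Frame 1: GTG ATG CAT CTG GCA ATC GGA CGC TCG TGA TGT CAG TTA CAA TGG TCG ATT AGA ATC GAC — ATG at 4, stop TGA at 28 → 27 nt.
Frame 2: TGA TGC ATC TGG CAA TCG GAC GCT CGT GAT GTC AGT TAC AAT GGT CGA TTA GAA TCG ACT — no ATG→stop ORF.
Frame 3: GAT GCA TCT GGC AAT CGG ACG CTC GTG ATG TCA GTT ACA ATG GTC GAT TAG AAT CGA CTT — ATG at 30, stop TAG at 51 → 24 nt; ATG at 42, stop TAG at 51 → 12 nt.
Longest ORF is 27 nt in frame 1 (positions 4–30).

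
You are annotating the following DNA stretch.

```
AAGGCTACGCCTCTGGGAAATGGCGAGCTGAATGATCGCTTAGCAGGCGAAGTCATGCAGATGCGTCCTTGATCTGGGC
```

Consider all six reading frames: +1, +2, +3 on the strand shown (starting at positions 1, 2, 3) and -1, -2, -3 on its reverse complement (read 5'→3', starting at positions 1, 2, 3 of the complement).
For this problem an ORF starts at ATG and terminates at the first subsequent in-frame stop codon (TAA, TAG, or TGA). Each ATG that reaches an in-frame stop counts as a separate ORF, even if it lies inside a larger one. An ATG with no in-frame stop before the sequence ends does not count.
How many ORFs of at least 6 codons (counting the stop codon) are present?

1

Reverse complement (5'→3'): GCCCAGATCAAGGACGCATCTGCATGACTTCGCCTGCTAAGCGATCATTCAGCTCGCCATTTCCCAGAGGCGTAGCCTT
Frame +1: AAG GCT ACG CCT CTG GGA AAT GGC GAG CTG AAT GAT CGC TTA GCA GGC GAA GTC ATG CAG ATG CGT CCT TGA TCT GGG — ATG at 55, stop TGA at 70 → 18 nt; ATG at 61, stop TGA at 70 → 12 nt.
Frame +2: AGG CTA CGC CTC TGG GAA ATG GCG AGC TGA ATG ATC GCT TAG CAG GCG AAG TCA TGC AGA TGC GTC CTT GAT CTG GGC — ATG at 20, stop TGA at 29 → 12 nt; ATG at 32, stop TAG at 41 → 12 nt.
Frame +3: GGC TAC GCC TCT GGG AAA TGG CGA GCT GAA TGA TCG CTT AGC AGG CGA AGT CAT GCA GAT GCG TCC TTG ATC TGG — no ATG→stop ORF.
Frame -1: GCC CAG ATC AAG GAC GCA TCT GCA TGA CTT CGC CTG CTA AGC GAT CAT TCA GCT CGC CAT TTC CCA GAG GCG TAG CCT — no ATG→stop ORF.
Frame -2: CCC AGA TCA AGG ACG CAT CTG CAT GAC TTC GCC TGC TAA GCG ATC ATT CAG CTC GCC ATT TCC CAG AGG CGT AGC CTT — no ATG→stop ORF.
Frame -3: CCA GAT CAA GGA CGC ATC TGC ATG ACT TCG CCT GCT AAG CGA TCA TTC AGC TCG CCA TTT CCC AGA GGC GTA GCC — no ATG→stop ORF.
ORFs ≥ 6 codons: frame +1 55–72 (6 codons). Count = 1.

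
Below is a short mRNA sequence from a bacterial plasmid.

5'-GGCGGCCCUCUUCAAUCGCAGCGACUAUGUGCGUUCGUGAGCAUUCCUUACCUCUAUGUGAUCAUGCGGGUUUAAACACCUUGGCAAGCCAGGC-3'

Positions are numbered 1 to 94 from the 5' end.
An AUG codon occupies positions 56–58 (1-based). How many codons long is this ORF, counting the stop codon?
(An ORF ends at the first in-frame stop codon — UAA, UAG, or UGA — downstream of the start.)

Codons from position 56: AUG (56–58), UGA (59–61).
UGA is the first in-frame stop; that's 2 codons including the stop.

2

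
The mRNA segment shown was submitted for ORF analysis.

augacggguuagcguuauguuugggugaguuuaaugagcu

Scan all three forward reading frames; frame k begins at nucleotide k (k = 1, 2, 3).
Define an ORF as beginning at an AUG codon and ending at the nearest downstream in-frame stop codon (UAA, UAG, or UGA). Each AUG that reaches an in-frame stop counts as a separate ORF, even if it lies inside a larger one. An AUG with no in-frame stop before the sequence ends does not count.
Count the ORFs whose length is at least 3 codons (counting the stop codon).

2

Frame 1: AUG ACG GGU UAG CGU UAU GUU UGG GUG AGU UUA AUG AGC — AUG at 1, stop UAG at 10 → 12 nt.
Frame 2: UGA CGG GUU AGC GUU AUG UUU GGG UGA GUU UAA UGA GCU — AUG at 17, stop UGA at 26 → 12 nt.
Frame 3: GAC GGG UUA GCG UUA UGU UUG GGU GAG UUU AAU GAG — no AUG→stop ORF.
ORFs ≥ 3 codons: frame 1 1–12 (4 codons), frame 2 17–28 (4 codons). Count = 2.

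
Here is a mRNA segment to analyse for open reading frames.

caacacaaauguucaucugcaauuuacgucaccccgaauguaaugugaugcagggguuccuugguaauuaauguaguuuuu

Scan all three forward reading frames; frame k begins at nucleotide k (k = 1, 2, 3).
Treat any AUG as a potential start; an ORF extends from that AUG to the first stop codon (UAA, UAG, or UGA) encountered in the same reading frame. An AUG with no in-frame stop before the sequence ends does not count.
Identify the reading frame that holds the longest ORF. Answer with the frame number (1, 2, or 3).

Frame 1: CAA CAC AAA UGU UCA UCU GCA AUU UAC GUC ACC CCG AAU GUA AUG UGA UGC AGG GGU UCC UUG GUA AUU AAU GUA GUU UUU — AUG at 43, stop UGA at 46 → 6 nt.
Frame 2: AAC ACA AAU GUU CAU CUG CAA UUU ACG UCA CCC CGA AUG UAA UGU GAU GCA GGG GUU CCU UGG UAA UUA AUG UAG UUU — AUG at 38, stop UAA at 41 → 6 nt; AUG at 71, stop UAG at 74 → 6 nt.
Frame 3: ACA CAA AUG UUC AUC UGC AAU UUA CGU CAC CCC GAA UGU AAU GUG AUG CAG GGG UUC CUU GGU AAU UAA UGU AGU UUU — AUG at 9, stop UAA at 69 → 63 nt; AUG at 48, stop UAA at 69 → 24 nt.
Longest ORF is 63 nt in frame 3 (positions 9–71).

3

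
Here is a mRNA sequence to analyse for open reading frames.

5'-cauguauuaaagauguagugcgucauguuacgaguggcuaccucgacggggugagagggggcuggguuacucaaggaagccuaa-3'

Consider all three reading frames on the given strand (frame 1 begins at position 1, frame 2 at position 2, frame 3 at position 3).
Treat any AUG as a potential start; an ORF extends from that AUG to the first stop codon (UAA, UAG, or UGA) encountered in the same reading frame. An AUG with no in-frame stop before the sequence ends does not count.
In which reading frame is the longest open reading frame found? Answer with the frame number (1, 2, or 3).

Frame 1: CAU GUA UUA AAG AUG UAG UGC GUC AUG UUA CGA GUG GCU ACC UCG ACG GGG UGA GAG GGG GCU GGG UUA CUC AAG GAA GCC UAA — AUG at 13, stop UAG at 16 → 6 nt; AUG at 25, stop UGA at 52 → 30 nt.
Frame 2: AUG UAU UAA AGA UGU AGU GCG UCA UGU UAC GAG UGG CUA CCU CGA CGG GGU GAG AGG GGG CUG GGU UAC UCA AGG AAG CCU — AUG at 2, stop UAA at 8 → 9 nt.
Frame 3: UGU AUU AAA GAU GUA GUG CGU CAU GUU ACG AGU GGC UAC CUC GAC GGG GUG AGA GGG GGC UGG GUU ACU CAA GGA AGC CUA — no AUG→stop ORF.
Longest ORF is 30 nt in frame 1 (positions 25–54).

1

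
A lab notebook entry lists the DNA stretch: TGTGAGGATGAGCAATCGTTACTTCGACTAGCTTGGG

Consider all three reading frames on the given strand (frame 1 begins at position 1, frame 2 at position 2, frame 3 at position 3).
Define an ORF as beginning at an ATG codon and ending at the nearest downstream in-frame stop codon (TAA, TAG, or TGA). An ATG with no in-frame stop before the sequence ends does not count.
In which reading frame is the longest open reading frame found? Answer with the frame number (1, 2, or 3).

Frame 1: TGT GAG GAT GAG CAA TCG TTA CTT CGA CTA GCT TGG — no ATG→stop ORF.
Frame 2: GTG AGG ATG AGC AAT CGT TAC TTC GAC TAG CTT GGG — ATG at 8, stop TAG at 29 → 24 nt.
Frame 3: TGA GGA TGA GCA ATC GTT ACT TCG ACT AGC TTG — no ATG→stop ORF.
Longest ORF is 24 nt in frame 2 (positions 8–31).

2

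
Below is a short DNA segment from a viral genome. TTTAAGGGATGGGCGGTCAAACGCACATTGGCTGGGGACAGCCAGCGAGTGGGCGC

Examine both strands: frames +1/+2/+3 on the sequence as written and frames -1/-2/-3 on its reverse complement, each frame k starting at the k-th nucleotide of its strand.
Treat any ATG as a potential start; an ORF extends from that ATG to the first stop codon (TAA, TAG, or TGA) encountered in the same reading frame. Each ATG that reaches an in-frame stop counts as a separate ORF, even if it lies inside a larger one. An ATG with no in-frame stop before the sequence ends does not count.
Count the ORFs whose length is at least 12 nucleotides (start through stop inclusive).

Reverse complement (5'→3'): GCGCCCACTCGCTGGCTGTCCCCAGCCAATGTGCGTTTGACCGCCCATCCCTTAAA
Frame +1: TTT AAG GGA TGG GCG GTC AAA CGC ACA TTG GCT GGG GAC AGC CAG CGA GTG GGC — no ATG→stop ORF.
Frame +2: TTA AGG GAT GGG CGG TCA AAC GCA CAT TGG CTG GGG ACA GCC AGC GAG TGG GCG — no ATG→stop ORF.
Frame +3: TAA GGG ATG GGC GGT CAA ACG CAC ATT GGC TGG GGA CAG CCA GCG AGT GGG CGC — no ATG→stop ORF.
Frame -1: GCG CCC ACT CGC TGG CTG TCC CCA GCC AAT GTG CGT TTG ACC GCC CAT CCC TTA — no ATG→stop ORF.
Frame -2: CGC CCA CTC GCT GGC TGT CCC CAG CCA ATG TGC GTT TGA CCG CCC ATC CCT TAA — ATG at 29, stop TGA at 38 → 12 nt.
Frame -3: GCC CAC TCG CTG GCT GTC CCC AGC CAA TGT GCG TTT GAC CGC CCA TCC CTT AAA — no ATG→stop ORF.
ORFs ≥ 12 nucleotides: frame -2 29–40 (12 nucleotides). Count = 1.

1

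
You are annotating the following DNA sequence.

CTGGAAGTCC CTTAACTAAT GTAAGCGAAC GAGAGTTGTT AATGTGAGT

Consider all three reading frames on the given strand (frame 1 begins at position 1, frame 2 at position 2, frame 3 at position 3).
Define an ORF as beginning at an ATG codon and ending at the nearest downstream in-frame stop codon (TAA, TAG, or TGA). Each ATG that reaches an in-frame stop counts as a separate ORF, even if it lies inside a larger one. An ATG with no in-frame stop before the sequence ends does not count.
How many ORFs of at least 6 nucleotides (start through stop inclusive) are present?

Frame 1: CTG GAA GTC CCT TAA CTA ATG TAA GCG AAC GAG AGT TGT TAA TGT GAG — ATG at 19, stop TAA at 22 → 6 nt.
Frame 2: TGG AAG TCC CTT AAC TAA TGT AAG CGA ACG AGA GTT GTT AAT GTG AGT — no ATG→stop ORF.
Frame 3: GGA AGT CCC TTA ACT AAT GTA AGC GAA CGA GAG TTG TTA ATG TGA — ATG at 42, stop TGA at 45 → 6 nt.
ORFs ≥ 6 nucleotides: frame 1 19–24 (6 nucleotides), frame 3 42–47 (6 nucleotides). Count = 2.

2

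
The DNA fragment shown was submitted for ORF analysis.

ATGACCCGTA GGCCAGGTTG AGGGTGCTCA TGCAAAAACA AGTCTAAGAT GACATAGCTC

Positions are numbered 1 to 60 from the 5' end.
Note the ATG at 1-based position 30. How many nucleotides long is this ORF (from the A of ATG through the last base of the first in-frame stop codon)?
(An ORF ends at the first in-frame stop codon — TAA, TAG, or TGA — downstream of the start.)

Codons from position 30: ATG (30–32), CAA (33–35), AAA (36–38), CAA (39–41), GTC (42–44), TAA (45–47).
TAA is the first in-frame stop; ORF spans 30–47, 18 nucleotides.

18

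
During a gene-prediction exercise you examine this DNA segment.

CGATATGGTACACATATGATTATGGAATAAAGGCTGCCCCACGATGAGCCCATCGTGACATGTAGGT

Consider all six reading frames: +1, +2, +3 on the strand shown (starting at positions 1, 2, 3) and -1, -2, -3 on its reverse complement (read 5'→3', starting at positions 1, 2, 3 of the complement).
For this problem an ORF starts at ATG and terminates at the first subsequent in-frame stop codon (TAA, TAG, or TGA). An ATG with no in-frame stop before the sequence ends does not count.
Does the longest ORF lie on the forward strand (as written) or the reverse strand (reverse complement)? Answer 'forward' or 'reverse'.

reverse

Reverse complement (5'→3'): ACCTACATGTCACGATGGGCTCATCGTGGGGCAGCCTTTATTCCATAATCATATGTGTACCATATCG
Frame +1: CGA TAT GGT ACA CAT ATG ATT ATG GAA TAA AGG CTG CCC CAC GAT GAG CCC ATC GTG ACA TGT AGG — ATG at 16, stop TAA at 28 → 15 nt; ATG at 22, stop TAA at 28 → 9 nt.
Frame +2: GAT ATG GTA CAC ATA TGA TTA TGG AAT AAA GGC TGC CCC ACG ATG AGC CCA TCG TGA CAT GTA GGT — ATG at 5, stop TGA at 17 → 15 nt; ATG at 44, stop TGA at 56 → 15 nt.
Frame +3: ATA TGG TAC ACA TAT GAT TAT GGA ATA AAG GCT GCC CCA CGA TGA GCC CAT CGT GAC ATG TAG — ATG at 60, stop TAG at 63 → 6 nt.
Frame -1: ACC TAC ATG TCA CGA TGG GCT CAT CGT GGG GCA GCC TTT ATT CCA TAA TCA TAT GTG TAC CAT ATC — ATG at 7, stop TAA at 46 → 42 nt.
Frame -2: CCT ACA TGT CAC GAT GGG CTC ATC GTG GGG CAG CCT TTA TTC CAT AAT CAT ATG TGT ACC ATA TCG — no ATG→stop ORF.
Frame -3: CTA CAT GTC ACG ATG GGC TCA TCG TGG GGC AGC CTT TAT TCC ATA ATC ATA TGT GTA CCA TAT — no ATG→stop ORF.
Forward-strand max 15 nt; reverse-strand max 42 nt. The reverse strand has the longer ORF.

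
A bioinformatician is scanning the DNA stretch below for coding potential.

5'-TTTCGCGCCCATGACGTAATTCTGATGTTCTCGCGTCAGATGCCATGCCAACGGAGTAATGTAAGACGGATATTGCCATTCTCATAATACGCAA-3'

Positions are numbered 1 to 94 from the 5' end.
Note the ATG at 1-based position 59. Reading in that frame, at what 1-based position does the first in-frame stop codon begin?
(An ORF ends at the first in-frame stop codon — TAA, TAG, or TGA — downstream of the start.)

62

Codons from position 59: ATG (59–61), TAA (62–64).
TAA is a stop codon; it begins at position 62.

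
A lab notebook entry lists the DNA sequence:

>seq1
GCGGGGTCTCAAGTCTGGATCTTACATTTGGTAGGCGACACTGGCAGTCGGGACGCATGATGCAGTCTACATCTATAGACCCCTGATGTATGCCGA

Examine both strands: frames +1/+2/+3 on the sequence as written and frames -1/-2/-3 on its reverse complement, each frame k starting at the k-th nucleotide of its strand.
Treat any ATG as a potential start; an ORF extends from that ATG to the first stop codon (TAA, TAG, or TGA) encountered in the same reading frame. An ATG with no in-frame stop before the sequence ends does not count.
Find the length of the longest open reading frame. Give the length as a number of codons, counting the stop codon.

Reverse complement (5'→3'): TCGGCATACATCAGGGGTCTATAGATGTAGACTGCATCATGCGTCCCGACTGCCAGTGTCGCCTACCAAATGTAAGATCCAGACTTGAGACCCCGC
Frame +1: GCG GGG TCT CAA GTC TGG ATC TTA CAT TTG GTA GGC GAC ACT GGC AGT CGG GAC GCA TGA TGC AGT CTA CAT CTA TAG ACC CCT GAT GTA TGC CGA — no ATG→stop ORF.
Frame +2: CGG GGT CTC AAG TCT GGA TCT TAC ATT TGG TAG GCG ACA CTG GCA GTC GGG ACG CAT GAT GCA GTC TAC ATC TAT AGA CCC CTG ATG TAT GCC — no ATG→stop ORF.
Frame +3: GGG GTC TCA AGT CTG GAT CTT ACA TTT GGT AGG CGA CAC TGG CAG TCG GGA CGC ATG ATG CAG TCT ACA TCT ATA GAC CCC TGA TGT ATG CCG — ATG at 57, stop TGA at 84 → 30 nt; ATG at 60, stop TGA at 84 → 27 nt.
Frame -1: TCG GCA TAC ATC AGG GGT CTA TAG ATG TAG ACT GCA TCA TGC GTC CCG ACT GCC AGT GTC GCC TAC CAA ATG TAA GAT CCA GAC TTG AGA CCC CGC — ATG at 25, stop TAG at 28 → 6 nt; ATG at 70, stop TAA at 73 → 6 nt.
Frame -2: CGG CAT ACA TCA GGG GTC TAT AGA TGT AGA CTG CAT CAT GCG TCC CGA CTG CCA GTG TCG CCT ACC AAA TGT AAG ATC CAG ACT TGA GAC CCC — no ATG→stop ORF.
Frame -3: GGC ATA CAT CAG GGG TCT ATA GAT GTA GAC TGC ATC ATG CGT CCC GAC TGC CAG TGT CGC CTA CCA AAT GTA AGA TCC AGA CTT GAG ACC CCG — no ATG→stop ORF.
Longest: frame +3, positions 57–86, 30 nt = 10 codons = 9 aa. → 10 codons.

10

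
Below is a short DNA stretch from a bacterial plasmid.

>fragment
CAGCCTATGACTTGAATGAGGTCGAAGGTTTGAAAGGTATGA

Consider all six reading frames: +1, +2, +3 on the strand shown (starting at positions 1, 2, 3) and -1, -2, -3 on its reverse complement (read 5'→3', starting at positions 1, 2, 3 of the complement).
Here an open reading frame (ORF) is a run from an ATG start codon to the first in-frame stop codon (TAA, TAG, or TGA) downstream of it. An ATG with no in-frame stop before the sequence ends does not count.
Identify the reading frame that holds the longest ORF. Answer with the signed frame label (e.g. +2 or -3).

+1

Reverse complement (5'→3'): TCATACCTTTCAAACCTTCGACCTCATTCAAGTCATAGGCTG
Frame +1: CAG CCT ATG ACT TGA ATG AGG TCG AAG GTT TGA AAG GTA TGA — ATG at 7, stop TGA at 13 → 9 nt; ATG at 16, stop TGA at 31 → 18 nt.
Frame +2: AGC CTA TGA CTT GAA TGA GGT CGA AGG TTT GAA AGG TAT — no ATG→stop ORF.
Frame +3: GCC TAT GAC TTG AAT GAG GTC GAA GGT TTG AAA GGT ATG — no ATG→stop ORF.
Frame -1: TCA TAC CTT TCA AAC CTT CGA CCT CAT TCA AGT CAT AGG CTG — no ATG→stop ORF.
Frame -2: CAT ACC TTT CAA ACC TTC GAC CTC ATT CAA GTC ATA GGC — no ATG→stop ORF.
Frame -3: ATA CCT TTC AAA CCT TCG ACC TCA TTC AAG TCA TAG GCT — no ATG→stop ORF.
Longest ORF is 18 nt in frame +1 (positions 16–33).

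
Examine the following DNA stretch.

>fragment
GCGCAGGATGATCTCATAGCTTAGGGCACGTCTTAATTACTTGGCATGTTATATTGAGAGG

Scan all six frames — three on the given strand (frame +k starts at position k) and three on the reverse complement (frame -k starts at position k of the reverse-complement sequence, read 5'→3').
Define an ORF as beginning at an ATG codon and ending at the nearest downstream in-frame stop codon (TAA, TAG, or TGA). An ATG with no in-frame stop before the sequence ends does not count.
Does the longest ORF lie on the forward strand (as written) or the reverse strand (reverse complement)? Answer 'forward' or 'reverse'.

Reverse complement (5'→3'): CCTCTCAATATAACATGCCAAGTAATTAAGACGTGCCCTAAGCTATGAGATCATCCTGCGC
Frame +1: GCG CAG GAT GAT CTC ATA GCT TAG GGC ACG TCT TAA TTA CTT GGC ATG TTA TAT TGA GAG — ATG at 46, stop TGA at 55 → 12 nt.
Frame +2: CGC AGG ATG ATC TCA TAG CTT AGG GCA CGT CTT AAT TAC TTG GCA TGT TAT ATT GAG AGG — ATG at 8, stop TAG at 17 → 12 nt.
Frame +3: GCA GGA TGA TCT CAT AGC TTA GGG CAC GTC TTA ATT ACT TGG CAT GTT ATA TTG AGA — no ATG→stop ORF.
Frame -1: CCT CTC AAT ATA ACA TGC CAA GTA ATT AAG ACG TGC CCT AAG CTA TGA GAT CAT CCT GCG — no ATG→stop ORF.
Frame -2: CTC TCA ATA TAA CAT GCC AAG TAA TTA AGA CGT GCC CTA AGC TAT GAG ATC ATC CTG CGC — no ATG→stop ORF.
Frame -3: TCT CAA TAT AAC ATG CCA AGT AAT TAA GAC GTG CCC TAA GCT ATG AGA TCA TCC TGC — ATG at 15, stop TAA at 27 → 15 nt.
Forward-strand max 12 nt; reverse-strand max 15 nt. The reverse strand has the longer ORF.

reverse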